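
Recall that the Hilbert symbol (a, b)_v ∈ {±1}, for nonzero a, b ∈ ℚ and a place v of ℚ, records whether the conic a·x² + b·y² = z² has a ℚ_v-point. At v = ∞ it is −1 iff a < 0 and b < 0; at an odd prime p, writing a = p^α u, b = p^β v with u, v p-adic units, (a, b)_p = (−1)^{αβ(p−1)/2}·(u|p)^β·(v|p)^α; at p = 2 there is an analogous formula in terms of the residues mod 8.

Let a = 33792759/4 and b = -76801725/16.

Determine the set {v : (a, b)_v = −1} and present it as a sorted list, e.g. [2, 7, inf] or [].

(a, b) ≡ (31031, -2821) mod (ℚ^×)²; places V = {2, 3, 5, 7, 11, 13, 31, ∞}.
(a,b)_3: α=2, u≡2; β=2, v≡2 (mod 3); (2|3)=-1, (2|3)=-1; sign (−1)^0·-1^2·-1^2 = +1.
(a,b)_5: α=0, u≡1; β=2, v≡1 (mod 5); (1|5)=+1, (1|5)=+1; sign (−1)^0·+1^2·+1^0 = +1.
(a,b)_7: α=1, u≡2; β=1, v≡3 (mod 7); (2|7)=+1, (3|7)=-1; sign (−1)^1·+1^1·-1^1 = +1.
(a,b)_31: α=1, u≡9; β=1, v≡28 (mod 31); (9|31)=+1, (28|31)=+1; sign (−1)^1·+1^1·+1^1 = -1.
(a,b)_2: α=-2, β=-4; u≡7, v≡3 (mod 8); ε(u)ε(v)=1·1, αω(v)=-2·1, βω(u)=-4·0; sum ≡ 1  ⇒  -1.
(a,b)_11: α=3, u≡3; β=2, v≡6 (mod 11); (3|11)=+1, (6|11)=-1; sign (−1)^0·+1^2·-1^3 = -1.
(a,b)_∞: sgn(31031)=+, sgn(-2821)=−, so +1.
(a,b)_13: α=1, u≡7; β=1, v≡4 (mod 13); (7|13)=-1, (4|13)=+1; sign (−1)^0·-1^1·+1^1 = -1.
Ram(31031, -2821) = {2, 11, 13, 31}; no ℚ_2-point on the conic.

[2, 11, 13, 31]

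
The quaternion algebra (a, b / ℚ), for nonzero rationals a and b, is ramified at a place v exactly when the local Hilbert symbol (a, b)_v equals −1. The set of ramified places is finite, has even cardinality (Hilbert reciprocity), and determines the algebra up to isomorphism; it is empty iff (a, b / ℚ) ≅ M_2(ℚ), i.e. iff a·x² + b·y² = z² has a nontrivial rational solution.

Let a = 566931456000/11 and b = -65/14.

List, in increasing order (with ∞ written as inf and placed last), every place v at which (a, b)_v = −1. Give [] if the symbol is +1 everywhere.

[2, 13]

Mod squares: a ≡ 10010, b ≡ -910. Check v ∈ {∞, 2, 3, 5, 7, 11, 13}.
v=∞: 10010 > 0 and -910 < 0  ⇒  (a,b)_∞ = +1.
v=11: a=11^-1·(≡8), b=11^0·(≡4) mod 11; (8|11)=-1, (4|11)=+1; (−1)^{-1·0·5}·(-1)^0·(+1)^-1 = +1.
v=5: a=5^3·(≡3), b=5^1·(≡3) mod 5; (3|5)=-1, (3|5)=-1; (−1)^{3·1·2}·(-1)^1·(-1)^3 = +1.
v=3: a=3^2·(≡2), b=3^0·(≡2) mod 3; (2|3)=-1, (2|3)=-1; (−1)^{2·0·1}·(-1)^0·(-1)^2 = +1.
v=13: a=13^3·(≡12), b=13^1·(≡8) mod 13; (12|13)=+1, (8|13)=-1; (−1)^{3·1·6}·(+1)^1·(-1)^3 = -1.
v=2: v_2(a)=15, v_2(b)=-1; units ≡ 5, 1 (mod 8); ε·ε+αω+βω = 0·0+15·0+-1·1 ≡ 1  ⇒  (a,b)_2 = -1.
v=7: a=7^1·(≡4), b=7^-1·(≡6) mod 7; (4|7)=+1, (6|7)=-1; (−1)^{1·-1·3}·(+1)^-1·(-1)^1 = +1.
|Ram(10010, -910)| = 2, even; anisotropic at {2, 13}.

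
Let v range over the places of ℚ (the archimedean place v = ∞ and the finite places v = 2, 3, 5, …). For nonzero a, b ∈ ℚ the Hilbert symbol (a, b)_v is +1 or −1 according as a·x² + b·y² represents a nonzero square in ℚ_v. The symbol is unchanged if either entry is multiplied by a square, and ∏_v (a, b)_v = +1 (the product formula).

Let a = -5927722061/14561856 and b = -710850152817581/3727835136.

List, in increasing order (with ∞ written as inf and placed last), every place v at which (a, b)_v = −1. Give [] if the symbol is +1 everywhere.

Mod squares: a ≡ -29, b ≡ -29. Check v ∈ {∞, 2, 3, 7, 17, 29, 53}.
v=29: a=29^5·(≡28), b=29^9·(≡25) mod 29; (28|29)=+1, (25|29)=+1; (−1)^{5·9·14}·(+1)^9·(+1)^5 = +1.
v=3: a=3^-4·(≡1), b=3^-4·(≡1) mod 3; (1|3)=+1, (1|3)=+1; (−1)^{-4·-4·1}·(+1)^-4·(+1)^-4 = +1.
v=2: v_2(a)=-6, v_2(b)=-14; units ≡ 3, 3 (mod 8); ε·ε+αω+βω = 1·1+-6·1+-14·1 ≡ 1  ⇒  (a,b)_2 = -1.
v=7: a=7^0·(≡5), b=7^2·(≡5) mod 7; (5|7)=-1, (5|7)=-1; (−1)^{0·2·3}·(-1)^2·(-1)^0 = +1.
v=17: a=17^2·(≡5), b=17^0·(≡6) mod 17; (5|17)=-1, (6|17)=-1; (−1)^{2·0·8}·(-1)^0·(-1)^2 = +1.
v=∞: -29 < 0 and -29 < 0  ⇒  (a,b)_∞ = -1.
v=53: a=53^-2·(≡29), b=53^-2·(≡43) mod 53; (29|53)=+1, (43|53)=+1; (−1)^{-2·-2·26}·(+1)^-2·(+1)^-2 = +1.
(-29, -29 / ℚ) ramifies at {2, ∞}: a division algebra.

[2, inf]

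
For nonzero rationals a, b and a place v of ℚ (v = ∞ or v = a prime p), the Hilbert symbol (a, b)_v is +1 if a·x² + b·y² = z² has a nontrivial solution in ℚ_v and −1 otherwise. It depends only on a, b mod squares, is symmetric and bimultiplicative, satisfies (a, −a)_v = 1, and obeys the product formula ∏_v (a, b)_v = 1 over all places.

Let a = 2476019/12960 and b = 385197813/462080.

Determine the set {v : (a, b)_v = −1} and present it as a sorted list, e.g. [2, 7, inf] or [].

[]

(a, b) ≡ (2990, 10465) mod (ℚ^×)²; places V = {2, 3, 5, 7, 11, 13, 19, 23, ∞}.
(a,b)_∞: sgn(2990)=+, sgn(10465)=+, so +1.
(a,b)_5: α=-1, u≡2; β=-1, v≡3 (mod 5); (2|5)=-1, (3|5)=-1; sign (−1)^0·-1^-1·-1^-1 = +1.
(a,b)_11: α=0, u≡9; β=2, v≡3 (mod 11); (9|11)=+1, (3|11)=+1; sign (−1)^0·+1^2·+1^0 = +1.
(a,b)_19: α=0, u≡17; β=-2, v≡3 (mod 19); (17|19)=+1, (3|19)=-1; sign (−1)^0·+1^-2·-1^0 = +1.
(a,b)_23: α=1, u≡20; β=1, v≡12 (mod 23); (20|23)=-1, (12|23)=+1; sign (−1)^1·-1^1·+1^1 = +1.
(a,b)_3: α=-4, u≡2; β=2, v≡1 (mod 3); (2|3)=-1, (1|3)=+1; sign (−1)^0·-1^2·+1^-4 = +1.
(a,b)_2: α=-5, β=-8; u≡7, v≡1 (mod 8); ε(u)ε(v)=1·0, αω(v)=-5·0, βω(u)=-8·0; sum ≡ 0  ⇒  +1.
(a,b)_13: α=3, u≡4; β=3, v≡3 (mod 13); (4|13)=+1, (3|13)=+1; sign (−1)^0·+1^3·+1^3 = +1.
(a,b)_7: α=2, u≡4; β=1, v≡2 (mod 7); (4|7)=+1, (2|7)=+1; sign (−1)^0·+1^1·+1^2 = +1.
Every local symbol is +1, so the conic 2990·x² + 10465·y² = z² has ℚ_v-points for all v and hence a ℚ-point; (a, b / ℚ) ≅ M_2(ℚ).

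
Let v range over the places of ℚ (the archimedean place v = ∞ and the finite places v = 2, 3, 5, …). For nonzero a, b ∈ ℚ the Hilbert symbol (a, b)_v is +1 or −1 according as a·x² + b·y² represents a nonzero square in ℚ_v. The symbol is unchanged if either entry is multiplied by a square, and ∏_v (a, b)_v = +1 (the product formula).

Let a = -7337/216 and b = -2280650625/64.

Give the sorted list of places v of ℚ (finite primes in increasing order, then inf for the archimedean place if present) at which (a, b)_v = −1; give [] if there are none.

[11, 31, 41, inf]

(a, b) ≡ (-44022, -405449) mod (ℚ^×)²; places V = {2, 3, 5, 11, 23, 29, 31, 41, ∞}.
(a,b)_11: α=1, u≡10; β=1, v≡7 (mod 11); (10|11)=-1, (7|11)=-1; sign (−1)^1·-1^1·-1^1 = -1.
(a,b)_5: α=0, u≡3; β=4, v≡1 (mod 5); (3|5)=-1, (1|5)=+1; sign (−1)^0·-1^4·+1^0 = +1.
(a,b)_3: α=-3, u≡2; β=2, v≡1 (mod 3); (2|3)=-1, (1|3)=+1; sign (−1)^0·-1^2·+1^-3 = +1.
(a,b)_41: α=0, u≡30; β=1, v≡40 (mod 41); (30|41)=-1, (40|41)=+1; sign (−1)^0·-1^1·+1^0 = -1.
(a,b)_2: α=-3, β=-6; u≡5, v≡7 (mod 8); ε(u)ε(v)=0·1, αω(v)=-3·0, βω(u)=-6·1; sum ≡ 0  ⇒  +1.
(a,b)_23: α=1, u≡8; β=0, v≡13 (mod 23); (8|23)=+1, (13|23)=+1; sign (−1)^0·+1^0·+1^1 = +1.
(a,b)_∞: sgn(-44022)=−, sgn(-405449)=−, so -1.
(a,b)_29: α=1, u≡14; β=1, v≡15 (mod 29); (14|29)=-1, (15|29)=-1; sign (−1)^0·-1^1·-1^1 = +1.
(a,b)_31: α=0, u≡21; β=1, v≡21 (mod 31); (21|31)=-1, (21|31)=-1; sign (−1)^0·-1^1·-1^0 = -1.
Ram(-44022, -405449) = {11, 31, 41, ∞}; no ℚ_11-point on the conic.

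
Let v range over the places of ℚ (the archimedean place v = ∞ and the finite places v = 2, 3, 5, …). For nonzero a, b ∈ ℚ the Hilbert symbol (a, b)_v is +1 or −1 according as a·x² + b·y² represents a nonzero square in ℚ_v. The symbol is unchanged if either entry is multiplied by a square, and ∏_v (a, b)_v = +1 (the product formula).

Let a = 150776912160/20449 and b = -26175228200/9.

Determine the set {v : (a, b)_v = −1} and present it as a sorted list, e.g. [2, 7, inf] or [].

(a, b) ≡ (263810, -2163242) mod (ℚ^×)²; places V = {2, 3, 5, 7, 11, 13, 23, 31, 37, 41, ∞}.
(a,b)_5: α=1, u≡3; β=2, v≡3 (mod 5); (3|5)=-1, (3|5)=-1; sign (−1)^0·-1^2·-1^1 = -1.
(a,b)_13: α=-2, u≡1; β=0, v≡1 (mod 13); (1|13)=+1, (1|13)=+1; sign (−1)^0·+1^0·+1^-2 = +1.
(a,b)_7: α=2, u≡1; β=0, v≡6 (mod 7); (1|7)=+1, (6|7)=-1; sign (−1)^0·+1^0·-1^2 = +1.
(a,b)_41: α=0, u≡31; β=1, v≡21 (mod 41); (31|41)=+1, (21|41)=+1; sign (−1)^0·+1^1·+1^0 = +1.
(a,b)_3: α=6, u≡2; β=-2, v≡1 (mod 3); (2|3)=-1, (1|3)=+1; sign (−1)^0·-1^-2·+1^6 = +1.
(a,b)_∞: sgn(263810)=+, sgn(-2163242)=−, so +1.
(a,b)_23: α=1, u≡3; β=1, v≡1 (mod 23); (3|23)=+1, (1|23)=+1; sign (−1)^1·+1^1·+1^1 = -1.
(a,b)_11: α=-2, u≡7; β=2, v≡2 (mod 11); (7|11)=-1, (2|11)=-1; sign (−1)^0·-1^2·-1^-2 = +1.
(a,b)_31: α=1, u≡16; β=1, v≡23 (mod 31); (16|31)=+1, (23|31)=-1; sign (−1)^1·+1^1·-1^1 = +1.
(a,b)_2: α=5, β=3; u≡1, v≡3 (mod 8); ε(u)ε(v)=0·1, αω(v)=5·1, βω(u)=3·0; sum ≡ 1  ⇒  -1.
(a,b)_37: α=1, u≡25; β=1, v≡24 (mod 37); (25|37)=+1, (24|37)=-1; sign (−1)^0·+1^1·-1^1 = -1.
(263810, -2163242 / ℚ) ramifies at {2, 5, 23, 37}: a division algebra.

[2, 5, 23, 37]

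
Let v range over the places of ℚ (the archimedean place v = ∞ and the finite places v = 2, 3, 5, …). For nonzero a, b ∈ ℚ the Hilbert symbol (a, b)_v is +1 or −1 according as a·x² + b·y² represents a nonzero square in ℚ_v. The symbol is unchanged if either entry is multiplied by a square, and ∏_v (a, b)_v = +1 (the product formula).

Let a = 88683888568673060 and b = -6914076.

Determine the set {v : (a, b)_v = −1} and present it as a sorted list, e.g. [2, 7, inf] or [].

[3, 47]

(a, b) ≡ (185, -1728519) mod (ℚ^×)²; places V = {2, 3, 5, 13, 19, 23, 37, 41, 47, ∞}.
(a,b)_41: α=2, u≡40; β=1, v≡38 (mod 41); (40|41)=+1, (38|41)=-1; sign (−1)^0·+1^1·-1^2 = +1.
(a,b)_47: α=2, u≡5; β=1, v≡2 (mod 47); (5|47)=-1, (2|47)=+1; sign (−1)^0·-1^1·+1^2 = -1.
(a,b)_23: α=2, u≡12; β=1, v≡21 (mod 23); (12|23)=+1, (21|23)=-1; sign (−1)^0·+1^1·-1^2 = +1.
(a,b)_37: α=1, u≡35; β=0, v≡3 (mod 37); (35|37)=-1, (3|37)=+1; sign (−1)^0·-1^0·+1^1 = +1.
(a,b)_∞: sgn(185)=+, sgn(-1728519)=−, so +1.
(a,b)_5: α=1, u≡2; β=0, v≡4 (mod 5); (2|5)=-1, (4|5)=+1; sign (−1)^0·-1^0·+1^1 = +1.
(a,b)_2: α=2, β=2; u≡1, v≡1 (mod 8); ε(u)ε(v)=0·0, αω(v)=2·0, βω(u)=2·0; sum ≡ 0  ⇒  +1.
(a,b)_13: α=2, u≡9; β=1, v≡4 (mod 13); (9|13)=+1, (4|13)=+1; sign (−1)^0·+1^1·+1^2 = +1.
(a,b)_19: α=2, u≡15; β=0, v≡5 (mod 19); (15|19)=-1, (5|19)=+1; sign (−1)^0·-1^0·+1^2 = +1.
(a,b)_3: α=0, u≡2; β=1, v≡1 (mod 3); (2|3)=-1, (1|3)=+1; sign (−1)^0·-1^1·+1^0 = -1.
|Ram(185, -1728519)| = 2, even; anisotropic at {3, 47}.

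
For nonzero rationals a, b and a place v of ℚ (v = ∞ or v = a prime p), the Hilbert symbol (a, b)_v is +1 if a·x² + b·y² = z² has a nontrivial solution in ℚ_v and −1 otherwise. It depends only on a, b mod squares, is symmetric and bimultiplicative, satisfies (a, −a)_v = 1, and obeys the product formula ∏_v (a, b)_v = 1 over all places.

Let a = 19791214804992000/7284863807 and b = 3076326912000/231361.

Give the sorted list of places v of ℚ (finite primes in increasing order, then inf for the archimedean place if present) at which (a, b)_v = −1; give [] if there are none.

[2, 5, 23, 31]

(a, b) ≡ (21390, 10695) mod (ℚ^×)²; places V = {2, 3, 5, 13, 17, 23, 31, 37, 53, ∞}.
(a,b)_23: α=-1, u≡17; β=1, v≡15 (mod 23); (17|23)=-1, (15|23)=-1; sign (−1)^1·-1^1·-1^-1 = -1.
(a,b)_∞: sgn(21390)=+, sgn(10695)=+, so +1.
(a,b)_53: α=2, u≡26; β=2, v≡37 (mod 53); (26|53)=-1, (37|53)=+1; sign (−1)^0·-1^2·+1^2 = +1.
(a,b)_13: α=-2, u≡8; β=-2, v≡1 (mod 13); (8|13)=-1, (1|13)=+1; sign (−1)^0·-1^-2·+1^-2 = +1.
(a,b)_17: α=2, u≡1; β=0, v≡9 (mod 17); (1|17)=+1, (9|17)=+1; sign (−1)^0·+1^0·+1^2 = +1.
(a,b)_2: α=21, β=12; u≡7, v≡7 (mod 8); ε(u)ε(v)=1·1, αω(v)=21·0, βω(u)=12·0; sum ≡ 1  ⇒  -1.
(a,b)_37: α=-4, u≡4; β=-2, v≡31 (mod 37); (4|37)=+1, (31|37)=-1; sign (−1)^0·+1^-2·-1^-4 = +1.
(a,b)_5: α=3, u≡3; β=3, v≡1 (mod 5); (3|5)=-1, (1|5)=+1; sign (−1)^0·-1^3·+1^3 = -1.
(a,b)_3: α=1, u≡2; β=1, v≡1 (mod 3); (2|3)=-1, (1|3)=+1; sign (−1)^1·-1^1·+1^1 = +1.
(a,b)_31: α=1, u≡10; β=1, v≡20 (mod 31); (10|31)=+1, (20|31)=+1; sign (−1)^1·+1^1·+1^1 = -1.
Ram(21390, 10695) = {2, 5, 23, 31}; no ℚ_2-point on the conic.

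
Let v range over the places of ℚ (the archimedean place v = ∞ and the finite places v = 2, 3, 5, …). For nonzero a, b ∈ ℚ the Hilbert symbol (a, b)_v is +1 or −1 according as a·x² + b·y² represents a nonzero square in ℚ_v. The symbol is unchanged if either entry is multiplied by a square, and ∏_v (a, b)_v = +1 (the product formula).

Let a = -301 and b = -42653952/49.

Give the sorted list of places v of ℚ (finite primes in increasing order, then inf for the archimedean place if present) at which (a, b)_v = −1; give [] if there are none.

Mod squares: a ≡ -301, b ≡ -17. Check v ∈ {∞, 2, 3, 7, 11, 17, 43}.
v=2: v_2(a)=0, v_2(b)=8; units ≡ 3, 7 (mod 8); ε·ε+αω+βω = 1·1+0·0+8·1 ≡ 1  ⇒  (a,b)_2 = -1.
v=7: a=7^1·(≡6), b=7^-2·(≡2) mod 7; (6|7)=-1, (2|7)=+1; (−1)^{1·-2·3}·(-1)^-2·(+1)^1 = +1.
v=17: a=17^0·(≡5), b=17^1·(≡13) mod 17; (5|17)=-1, (13|17)=+1; (−1)^{0·1·8}·(-1)^1·(+1)^0 = -1.
v=∞: -301 < 0 and -17 < 0  ⇒  (a,b)_∞ = -1.
v=3: a=3^0·(≡2), b=3^4·(≡1) mod 3; (2|3)=-1, (1|3)=+1; (−1)^{0·4·1}·(-1)^4·(+1)^0 = +1.
v=11: a=11^0·(≡7), b=11^2·(≡1) mod 11; (7|11)=-1, (1|11)=+1; (−1)^{0·2·5}·(-1)^2·(+1)^0 = +1.
v=43: a=43^1·(≡36), b=43^0·(≡26) mod 43; (36|43)=+1, (26|43)=-1; (−1)^{1·0·21}·(+1)^0·(-1)^1 = -1.
Ram(-301, -17) = {2, 17, 43, ∞}; no ℚ_2-point on the conic.

[2, 17, 43, inf]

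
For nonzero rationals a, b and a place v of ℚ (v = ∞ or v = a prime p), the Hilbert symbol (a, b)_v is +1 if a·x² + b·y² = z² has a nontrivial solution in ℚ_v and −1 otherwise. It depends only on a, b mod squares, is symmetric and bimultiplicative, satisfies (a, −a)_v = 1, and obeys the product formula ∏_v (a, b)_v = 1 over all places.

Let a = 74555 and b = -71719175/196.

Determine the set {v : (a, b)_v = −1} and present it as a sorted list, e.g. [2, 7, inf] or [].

[5, 11, 13, 17]

(a, b) ≡ (74555, -5423) mod (ℚ^×)²; places V = {2, 5, 7, 11, 13, 17, 23, 29, 31, 37, ∞}.
(a,b)_∞: sgn(74555)=+, sgn(-5423)=−, so +1.
(a,b)_13: α=1, u≡2; β=0, v≡5 (mod 13); (2|13)=-1, (5|13)=-1; sign (−1)^0·-1^0·-1^1 = -1.
(a,b)_5: α=1, u≡1; β=2, v≡3 (mod 5); (1|5)=+1, (3|5)=-1; sign (−1)^0·+1^2·-1^1 = -1.
(a,b)_31: α=1, u≡18; β=0, v≡10 (mod 31); (18|31)=+1, (10|31)=+1; sign (−1)^0·+1^0·+1^1 = +1.
(a,b)_37: α=1, u≡17; β=0, v≡30 (mod 37); (17|37)=-1, (30|37)=+1; sign (−1)^0·-1^0·+1^1 = +1.
(a,b)_2: α=0, β=-2; u≡3, v≡1 (mod 8); ε(u)ε(v)=1·0, αω(v)=0·0, βω(u)=-2·1; sum ≡ 0  ⇒  +1.
(a,b)_17: α=0, u≡10; β=1, v≡9 (mod 17); (10|17)=-1, (9|17)=+1; sign (−1)^0·-1^1·+1^0 = -1.
(a,b)_23: α=0, u≡12; β=2, v≡20 (mod 23); (12|23)=+1, (20|23)=-1; sign (−1)^0·+1^2·-1^0 = +1.
(a,b)_29: α=0, u≡25; β=1, v≡6 (mod 29); (25|29)=+1, (6|29)=+1; sign (−1)^0·+1^1·+1^0 = +1.
(a,b)_7: α=0, u≡5; β=-2, v≡1 (mod 7); (5|7)=-1, (1|7)=+1; sign (−1)^0·-1^-2·+1^0 = +1.
(a,b)_11: α=0, u≡8; β=1, v≡8 (mod 11); (8|11)=-1, (8|11)=-1; sign (−1)^0·-1^1·-1^0 = -1.
Ram(74555, -5423) = {5, 11, 13, 17}; no ℚ_5-point on the conic.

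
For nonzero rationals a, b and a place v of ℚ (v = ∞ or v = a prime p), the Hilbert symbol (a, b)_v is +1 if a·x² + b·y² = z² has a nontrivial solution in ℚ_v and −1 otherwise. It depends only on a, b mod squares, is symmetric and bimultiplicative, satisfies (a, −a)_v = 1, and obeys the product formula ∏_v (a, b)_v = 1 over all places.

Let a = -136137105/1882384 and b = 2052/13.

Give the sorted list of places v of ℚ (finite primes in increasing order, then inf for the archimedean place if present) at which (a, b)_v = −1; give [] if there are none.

[3, 17]

(a, b) ≡ (-1105, 741) mod (ℚ^×)²; places V = {2, 3, 5, 7, 13, 17, 19, ∞}.
(a,b)_7: α=-6, u≡4; β=0, v≡6 (mod 7); (4|7)=+1, (6|7)=-1; sign (−1)^0·+1^0·-1^-6 = +1.
(a,b)_5: α=1, u≡1; β=0, v≡4 (mod 5); (1|5)=+1, (4|5)=+1; sign (−1)^0·+1^0·+1^1 = +1.
(a,b)_19: α=0, u≡5; β=1, v≡1 (mod 19); (5|19)=+1, (1|19)=+1; sign (−1)^0·+1^1·+1^0 = +1.
(a,b)_17: α=1, u≡5; β=0, v≡14 (mod 17); (5|17)=-1, (14|17)=-1; sign (−1)^0·-1^0·-1^1 = -1.
(a,b)_2: α=-4, β=2; u≡7, v≡5 (mod 8); ε(u)ε(v)=1·0, αω(v)=-4·1, βω(u)=2·0; sum ≡ 0  ⇒  +1.
(a,b)_∞: sgn(-1105)=−, sgn(741)=+, so +1.
(a,b)_13: α=3, u≡11; β=-1, v≡11 (mod 13); (11|13)=-1, (11|13)=-1; sign (−1)^0·-1^-1·-1^3 = +1.
(a,b)_3: α=6, u≡2; β=3, v≡1 (mod 3); (2|3)=-1, (1|3)=+1; sign (−1)^0·-1^3·+1^6 = -1.
Ram(-1105, 741) = {3, 17}; no ℚ_3-point on the conic.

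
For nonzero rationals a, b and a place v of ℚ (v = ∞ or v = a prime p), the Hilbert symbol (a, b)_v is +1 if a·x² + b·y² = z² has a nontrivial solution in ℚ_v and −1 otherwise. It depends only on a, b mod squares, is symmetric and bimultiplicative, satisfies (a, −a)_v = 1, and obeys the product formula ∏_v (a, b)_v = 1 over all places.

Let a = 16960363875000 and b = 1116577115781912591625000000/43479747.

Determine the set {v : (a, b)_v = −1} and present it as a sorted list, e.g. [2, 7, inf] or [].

[3, 5]

(a, b) ≡ (12558, 31395) mod (ℚ^×)²; places V = {2, 3, 5, 7, 13, 23, 47, ∞}.
(a,b)_2: α=3, β=6; u≡7, v≡3 (mod 8); ε(u)ε(v)=1·1, αω(v)=3·1, βω(u)=6·0; sum ≡ 0  ⇒  +1.
(a,b)_13: α=1, u≡4; β=5, v≡3 (mod 13); (4|13)=+1, (3|13)=+1; sign (−1)^0·+1^5·+1^1 = +1.
(a,b)_7: α=5, u≡2; β=11, v≡5 (mod 7); (2|7)=+1, (5|7)=-1; sign (−1)^1·+1^11·-1^5 = +1.
(a,b)_23: α=1, u≡19; β=3, v≡2 (mod 23); (19|23)=-1, (2|23)=+1; sign (−1)^1·-1^3·+1^1 = +1.
(a,b)_3: α=3, u≡1; β=-9, v≡1 (mod 3); (1|3)=+1, (1|3)=+1; sign (−1)^1·+1^-9·+1^3 = -1.
(a,b)_5: α=6, u≡3; β=9, v≡1 (mod 5); (3|5)=-1, (1|5)=+1; sign (−1)^0·-1^9·+1^6 = -1.
(a,b)_∞: sgn(12558)=+, sgn(31395)=+, so +1.
(a,b)_47: α=0, u≡3; β=-2, v≡20 (mod 47); (3|47)=+1, (20|47)=-1; sign (−1)^0·+1^-2·-1^0 = +1.
Ram(12558, 31395) = {3, 5}; no ℚ_3-point on the conic.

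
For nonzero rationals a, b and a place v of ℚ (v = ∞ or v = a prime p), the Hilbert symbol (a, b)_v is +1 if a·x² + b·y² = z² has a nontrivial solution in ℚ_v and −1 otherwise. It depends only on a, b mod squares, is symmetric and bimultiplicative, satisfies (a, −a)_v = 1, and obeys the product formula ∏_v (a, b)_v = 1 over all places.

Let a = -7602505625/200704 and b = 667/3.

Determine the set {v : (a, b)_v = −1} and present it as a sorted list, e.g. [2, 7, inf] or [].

[11, 29]

Mod squares: a ≡ -100529, b ≡ 2001. Check v ∈ {∞, 2, 3, 5, 7, 11, 13, 19, 23, 29, 37}.
v=3: a=3^0·(≡1), b=3^-1·(≡1) mod 3; (1|3)=+1, (1|3)=+1; (−1)^{0·-1·1}·(+1)^-1·(+1)^0 = +1.
v=5: a=5^4·(≡4), b=5^0·(≡4) mod 5; (4|5)=+1, (4|5)=+1; (−1)^{4·0·2}·(+1)^0·(+1)^4 = +1.
v=29: a=29^0·(≡8), b=29^1·(≡27) mod 29; (8|29)=-1, (27|29)=-1; (−1)^{0·1·14}·(-1)^1·(-1)^0 = -1.
v=7: a=7^-2·(≡6), b=7^0·(≡3) mod 7; (6|7)=-1, (3|7)=-1; (−1)^{-2·0·3}·(-1)^0·(-1)^-2 = +1.
v=19: a=19^1·(≡18), b=19^0·(≡7) mod 19; (18|19)=-1, (7|19)=+1; (−1)^{1·0·9}·(-1)^0·(+1)^1 = +1.
v=∞: -100529 < 0 and 2001 > 0  ⇒  (a,b)_∞ = +1.
v=13: a=13^1·(≡6), b=13^0·(≡10) mod 13; (6|13)=-1, (10|13)=+1; (−1)^{1·0·6}·(-1)^0·(+1)^1 = +1.
v=23: a=23^0·(≡16), b=23^1·(≡2) mod 23; (16|23)=+1, (2|23)=+1; (−1)^{0·1·11}·(+1)^1·(+1)^0 = +1.
v=37: a=37^1·(≡3), b=37^0·(≡25) mod 37; (3|37)=+1, (25|37)=+1; (−1)^{1·0·18}·(+1)^0·(+1)^1 = +1.
v=11: a=11^3·(≡2), b=11^0·(≡6) mod 11; (2|11)=-1, (6|11)=-1; (−1)^{3·0·5}·(-1)^0·(-1)^3 = -1.
v=2: v_2(a)=-12, v_2(b)=0; units ≡ 7, 1 (mod 8); ε·ε+αω+βω = 1·0+-12·0+0·0 ≡ 0  ⇒  (a,b)_2 = +1.
|Ram(-100529, 2001)| = 2, even; anisotropic at {11, 29}.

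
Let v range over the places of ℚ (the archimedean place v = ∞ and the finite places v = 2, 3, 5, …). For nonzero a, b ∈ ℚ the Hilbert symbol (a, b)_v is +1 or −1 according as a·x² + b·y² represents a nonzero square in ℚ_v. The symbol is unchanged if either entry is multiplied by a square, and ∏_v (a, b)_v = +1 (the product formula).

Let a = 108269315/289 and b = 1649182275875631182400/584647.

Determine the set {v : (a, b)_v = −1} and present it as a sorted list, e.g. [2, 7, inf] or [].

[2, 5, 11, 19]

Mod squares: a ≡ 299915, b ≡ 59983. Check v ∈ {∞, 2, 3, 5, 7, 11, 13, 17, 19, 41}.
v=41: a=41^1·(≡14), b=41^3·(≡12) mod 41; (14|41)=-1, (12|41)=-1; (−1)^{1·3·20}·(-1)^3·(-1)^1 = +1.
v=19: a=19^3·(≡18), b=19^7·(≡14) mod 19; (18|19)=-1, (14|19)=-1; (−1)^{3·7·9}·(-1)^7·(-1)^3 = -1.
v=7: a=7^1·(≡3), b=7^-1·(≡2) mod 7; (3|7)=-1, (2|7)=+1; (−1)^{1·-1·3}·(-1)^-1·(+1)^1 = +1.
v=3: a=3^0·(≡2), b=3^2·(≡1) mod 3; (2|3)=-1, (1|3)=+1; (−1)^{0·2·1}·(-1)^2·(+1)^0 = +1.
v=∞: 299915 > 0 and 59983 > 0  ⇒  (a,b)_∞ = +1.
v=17: a=17^-2·(≡4), b=17^-4·(≡11) mod 17; (4|17)=+1, (11|17)=-1; (−1)^{-2·-4·8}·(+1)^-4·(-1)^-2 = +1.
v=2: v_2(a)=0, v_2(b)=6; units ≡ 3, 7 (mod 8); ε·ε+αω+βω = 1·1+0·0+6·1 ≡ 1  ⇒  (a,b)_2 = -1.
v=5: a=5^1·(≡2), b=5^2·(≡3) mod 5; (2|5)=-1, (3|5)=-1; (−1)^{1·2·2}·(-1)^2·(-1)^1 = -1.
v=11: a=11^1·(≡10), b=11^1·(≡6) mod 11; (10|11)=-1, (6|11)=-1; (−1)^{1·1·5}·(-1)^1·(-1)^1 = -1.
v=13: a=13^0·(≡8), b=13^2·(≡10) mod 13; (8|13)=-1, (10|13)=+1; (−1)^{0·2·6}·(-1)^2·(+1)^0 = +1.
(299915, 59983 / ℚ) ramifies at {2, 5, 11, 19}: a division algebra.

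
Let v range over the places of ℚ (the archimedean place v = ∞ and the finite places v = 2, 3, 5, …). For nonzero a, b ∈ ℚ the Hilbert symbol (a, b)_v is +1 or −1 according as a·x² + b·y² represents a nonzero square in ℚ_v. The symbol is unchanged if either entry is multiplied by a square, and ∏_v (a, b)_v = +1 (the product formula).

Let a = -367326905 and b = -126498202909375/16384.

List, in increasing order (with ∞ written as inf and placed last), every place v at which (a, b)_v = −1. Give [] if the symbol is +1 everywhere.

Mod squares: a ≡ -367326905, b ≡ -666655. Check v ∈ {∞, 2, 5, 11, 17, 19, 23, 29, 31}.
v=29: a=29^1·(≡1), b=29^2·(≡15) mod 29; (1|29)=+1, (15|29)=-1; (−1)^{1·2·14}·(+1)^2·(-1)^1 = -1.
v=31: a=31^1·(≡30), b=31^1·(≡8) mod 31; (30|31)=-1, (8|31)=+1; (−1)^{1·1·15}·(-1)^1·(+1)^1 = +1.
v=23: a=23^1·(≡5), b=23^1·(≡9) mod 23; (5|23)=-1, (9|23)=+1; (−1)^{1·1·11}·(-1)^1·(+1)^1 = +1.
v=5: a=5^1·(≡4), b=5^5·(≡1) mod 5; (4|5)=+1, (1|5)=+1; (−1)^{1·5·2}·(+1)^5·(+1)^1 = +1.
v=∞: -367326905 < 0 and -666655 < 0  ⇒  (a,b)_∞ = -1.
v=2: v_2(a)=0, v_2(b)=-14; units ≡ 7, 1 (mod 8); ε·ε+αω+βω = 1·0+0·0+-14·0 ≡ 0  ⇒  (a,b)_2 = +1.
v=17: a=17^1·(≡11), b=17^1·(≡9) mod 17; (11|17)=-1, (9|17)=+1; (−1)^{1·1·8}·(-1)^1·(+1)^1 = -1.
v=19: a=19^1·(≡18), b=19^2·(≡16) mod 19; (18|19)=-1, (16|19)=+1; (−1)^{1·2·9}·(-1)^2·(+1)^1 = +1.
v=11: a=11^1·(≡5), b=11^1·(≡9) mod 11; (5|11)=+1, (9|11)=+1; (−1)^{1·1·5}·(+1)^1·(+1)^1 = -1.
Ram(-367326905, -666655) = {11, 17, 29, ∞}; no ℚ_11-point on the conic.

[11, 17, 29, inf]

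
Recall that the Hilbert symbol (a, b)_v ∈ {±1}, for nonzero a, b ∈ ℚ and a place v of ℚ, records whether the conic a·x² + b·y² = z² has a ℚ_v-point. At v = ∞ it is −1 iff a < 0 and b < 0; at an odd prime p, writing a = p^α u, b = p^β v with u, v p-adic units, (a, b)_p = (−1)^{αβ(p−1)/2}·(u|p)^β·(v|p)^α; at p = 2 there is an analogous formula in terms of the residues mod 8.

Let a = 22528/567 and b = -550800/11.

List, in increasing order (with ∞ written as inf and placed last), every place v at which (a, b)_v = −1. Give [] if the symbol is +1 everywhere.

[2, 11]

Mod squares: a ≡ 154, b ≡ -187. Check v ∈ {∞, 2, 3, 5, 7, 11, 17}.
v=17: a=17^0·(≡9), b=17^1·(≡11) mod 17; (9|17)=+1, (11|17)=-1; (−1)^{0·1·8}·(+1)^1·(-1)^0 = +1.
v=5: a=5^0·(≡4), b=5^2·(≡3) mod 5; (4|5)=+1, (3|5)=-1; (−1)^{0·2·2}·(+1)^2·(-1)^0 = +1.
v=3: a=3^-4·(≡1), b=3^4·(≡2) mod 3; (1|3)=+1, (2|3)=-1; (−1)^{-4·4·1}·(+1)^4·(-1)^-4 = +1.
v=∞: 154 > 0 and -187 < 0  ⇒  (a,b)_∞ = +1.
v=2: v_2(a)=11, v_2(b)=4; units ≡ 5, 5 (mod 8); ε·ε+αω+βω = 0·0+11·1+4·1 ≡ 1  ⇒  (a,b)_2 = -1.
v=7: a=7^-1·(≡4), b=7^0·(≡4) mod 7; (4|7)=+1, (4|7)=+1; (−1)^{-1·0·3}·(+1)^0·(+1)^-1 = +1.
v=11: a=11^1·(≡4), b=11^-1·(≡3) mod 11; (4|11)=+1, (3|11)=+1; (−1)^{1·-1·5}·(+1)^-1·(+1)^1 = -1.
(154, -187 / ℚ) ramifies at {2, 11}: a division algebra.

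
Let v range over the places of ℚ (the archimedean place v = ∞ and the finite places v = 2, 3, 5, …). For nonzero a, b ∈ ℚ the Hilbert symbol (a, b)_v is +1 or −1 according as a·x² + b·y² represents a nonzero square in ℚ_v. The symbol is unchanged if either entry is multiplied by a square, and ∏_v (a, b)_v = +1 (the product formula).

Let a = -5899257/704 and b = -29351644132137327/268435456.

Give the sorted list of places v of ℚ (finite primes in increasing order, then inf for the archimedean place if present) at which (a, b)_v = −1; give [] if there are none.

[13, inf]

Mod squares: a ≡ -3003, b ≡ -143. Check v ∈ {∞, 2, 3, 7, 11, 13, 17}.
v=11: a=11^-1·(≡6), b=11^1·(≡4) mod 11; (6|11)=-1, (4|11)=+1; (−1)^{-1·1·5}·(-1)^1·(+1)^-1 = +1.
v=∞: -3003 < 0 and -143 < 0  ⇒  (a,b)_∞ = -1.
v=2: v_2(a)=-6, v_2(b)=-28; units ≡ 5, 1 (mod 8); ε·ε+αω+βω = 0·0+-6·0+-28·1 ≡ 0  ⇒  (a,b)_2 = +1.
v=3: a=3^3·(≡1), b=3^6·(≡1) mod 3; (1|3)=+1, (1|3)=+1; (−1)^{3·6·1}·(+1)^6·(+1)^3 = +1.
v=7: a=7^5·(≡5), b=7^8·(≡4) mod 7; (5|7)=-1, (4|7)=+1; (−1)^{5·8·3}·(-1)^8·(+1)^5 = +1.
v=13: a=13^1·(≡1), b=13^3·(≡6) mod 13; (1|13)=+1, (6|13)=-1; (−1)^{1·3·6}·(+1)^3·(-1)^1 = -1.
v=17: a=17^0·(≡7), b=17^2·(≡3) mod 17; (7|17)=-1, (3|17)=-1; (−1)^{0·2·8}·(-1)^2·(-1)^0 = +1.
Ram(-3003, -143) = {13, ∞}; no ℚ_13-point on the conic.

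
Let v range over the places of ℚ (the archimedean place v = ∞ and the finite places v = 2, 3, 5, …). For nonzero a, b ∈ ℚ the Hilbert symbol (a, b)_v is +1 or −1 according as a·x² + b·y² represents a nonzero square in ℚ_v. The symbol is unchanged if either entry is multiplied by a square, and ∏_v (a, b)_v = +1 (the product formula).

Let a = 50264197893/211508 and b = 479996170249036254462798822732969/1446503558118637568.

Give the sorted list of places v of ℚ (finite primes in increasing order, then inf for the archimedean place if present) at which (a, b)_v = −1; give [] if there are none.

[3, 17]

(a, b) ≡ (5681, 106743) mod (ℚ^×)²; places V = {2, 3, 7, 11, 13, 17, 19, 23, 47, ∞}.
(a,b)_7: α=4, u≡1; β=13, v≡6 (mod 7); (1|7)=+1, (6|7)=-1; sign (−1)^0·+1^13·-1^4 = +1.
(a,b)_11: α=-2, u≡3; β=-6, v≡7 (mod 11); (3|11)=+1, (7|11)=-1; sign (−1)^0·+1^-6·-1^-2 = +1.
(a,b)_13: α=1, u≡11; β=3, v≡5 (mod 13); (11|13)=-1, (5|13)=-1; sign (−1)^0·-1^3·-1^1 = +1.
(a,b)_19: α=-1, u≡13; β=4, v≡7 (mod 19); (13|19)=-1, (7|19)=+1; sign (−1)^0·-1^4·+1^-1 = +1.
(a,b)_23: α=-1, u≡15; β=-3, v≡9 (mod 23); (15|23)=-1, (9|23)=+1; sign (−1)^1·-1^-3·+1^-1 = +1.
(a,b)_47: α=2, u≡15; β=2, v≡32 (mod 47); (15|47)=-1, (32|47)=+1; sign (−1)^0·-1^2·+1^2 = +1.
(a,b)_2: α=-2, β=-26; u≡1, v≡7 (mod 8); ε(u)ε(v)=0·1, αω(v)=-2·0, βω(u)=-26·0; sum ≡ 0  ⇒  +1.
(a,b)_∞: sgn(5681)=+, sgn(106743)=+, so +1.
(a,b)_17: α=0, u≡11; β=3, v≡5 (mod 17); (11|17)=-1, (5|17)=-1; sign (−1)^0·-1^3·-1^0 = -1.
(a,b)_3: α=6, u≡2; β=13, v≡1 (mod 3); (2|3)=-1, (1|3)=+1; sign (−1)^0·-1^13·+1^6 = -1.
(5681, 106743 / ℚ) ramifies at {3, 17}: a division algebra.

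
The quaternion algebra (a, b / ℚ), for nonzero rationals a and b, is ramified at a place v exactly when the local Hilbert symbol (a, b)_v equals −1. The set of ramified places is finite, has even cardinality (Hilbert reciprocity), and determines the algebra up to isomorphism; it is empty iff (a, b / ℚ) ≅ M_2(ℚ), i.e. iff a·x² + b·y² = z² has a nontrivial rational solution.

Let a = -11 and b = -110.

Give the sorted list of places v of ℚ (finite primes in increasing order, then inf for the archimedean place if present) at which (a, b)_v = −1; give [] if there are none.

(a, b) ≡ (-11, -110) mod (ℚ^×)²; places V = {2, 5, 11, ∞}.
(a,b)_11: α=1, u≡10; β=1, v≡1 (mod 11); (10|11)=-1, (1|11)=+1; sign (−1)^1·-1^1·+1^1 = +1.
(a,b)_2: α=0, β=1; u≡5, v≡1 (mod 8); ε(u)ε(v)=0·0, αω(v)=0·0, βω(u)=1·1; sum ≡ 1  ⇒  -1.
(a,b)_∞: sgn(-11)=−, sgn(-110)=−, so -1.
(a,b)_5: α=0, u≡4; β=1, v≡3 (mod 5); (4|5)=+1, (3|5)=-1; sign (−1)^0·+1^1·-1^0 = +1.
(-11, -110 / ℚ) ramifies at {2, ∞}: a division algebra.

[2, inf]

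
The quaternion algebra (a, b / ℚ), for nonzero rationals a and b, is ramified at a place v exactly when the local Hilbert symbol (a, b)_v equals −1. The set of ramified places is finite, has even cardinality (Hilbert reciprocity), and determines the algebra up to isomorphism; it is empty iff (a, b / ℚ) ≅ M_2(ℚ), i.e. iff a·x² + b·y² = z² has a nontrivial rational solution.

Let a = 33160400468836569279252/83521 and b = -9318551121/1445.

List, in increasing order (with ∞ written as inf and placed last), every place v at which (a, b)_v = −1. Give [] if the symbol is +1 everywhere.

Mod squares: a ≡ 7733, b ≡ -177045. Check v ∈ {∞, 2, 3, 5, 11, 17, 19, 29, 37}.
v=17: a=17^-4·(≡2), b=17^-2·(≡7) mod 17; (2|17)=+1, (7|17)=-1; (−1)^{-4·-2·8}·(+1)^-2·(-1)^-4 = +1.
v=29: a=29^2·(≡14), b=29^1·(≡8) mod 29; (14|29)=-1, (8|29)=-1; (−1)^{2·1·14}·(-1)^1·(-1)^2 = -1.
v=3: a=3^10·(≡2), b=3^7·(≡1) mod 3; (2|3)=-1, (1|3)=+1; (−1)^{10·7·1}·(-1)^7·(+1)^10 = -1.
v=19: a=19^5·(≡18), b=19^2·(≡11) mod 19; (18|19)=-1, (11|19)=+1; (−1)^{5·2·9}·(-1)^2·(+1)^5 = +1.
v=37: a=37^3·(≡2), b=37^1·(≡7) mod 37; (2|37)=-1, (7|37)=+1; (−1)^{3·1·18}·(-1)^1·(+1)^3 = -1.
v=5: a=5^0·(≡2), b=5^-1·(≡1) mod 5; (2|5)=-1, (1|5)=+1; (−1)^{0·-1·2}·(-1)^-1·(+1)^0 = -1.
v=2: v_2(a)=2, v_2(b)=0; units ≡ 5, 3 (mod 8); ε·ε+αω+βω = 0·1+2·1+0·1 ≡ 0  ⇒  (a,b)_2 = +1.
v=11: a=11^3·(≡2), b=11^1·(≡5) mod 11; (2|11)=-1, (5|11)=+1; (−1)^{3·1·5}·(-1)^1·(+1)^3 = +1.
v=∞: 7733 > 0 and -177045 < 0  ⇒  (a,b)_∞ = +1.
(7733, -177045 / ℚ) ramifies at {3, 5, 29, 37}: a division algebra.

[3, 5, 29, 37]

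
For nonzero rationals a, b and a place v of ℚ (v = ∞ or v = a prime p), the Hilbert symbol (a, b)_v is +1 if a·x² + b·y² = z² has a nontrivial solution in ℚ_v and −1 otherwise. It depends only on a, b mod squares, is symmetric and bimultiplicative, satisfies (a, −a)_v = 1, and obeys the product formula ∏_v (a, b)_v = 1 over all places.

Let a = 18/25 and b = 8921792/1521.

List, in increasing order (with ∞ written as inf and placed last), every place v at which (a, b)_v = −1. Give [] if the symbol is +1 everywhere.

Mod squares: a ≡ 2, b ≡ 139403. Check v ∈ {∞, 2, 3, 5, 11, 13, 19, 23, 29}.
v=5: a=5^-2·(≡3), b=5^0·(≡2) mod 5; (3|5)=-1, (2|5)=-1; (−1)^{-2·0·2}·(-1)^0·(-1)^-2 = +1.
v=29: a=29^0·(≡10), b=29^1·(≡28) mod 29; (10|29)=-1, (28|29)=+1; (−1)^{0·1·14}·(-1)^1·(+1)^0 = -1.
v=19: a=19^0·(≡3), b=19^1·(≡2) mod 19; (3|19)=-1, (2|19)=-1; (−1)^{0·1·9}·(-1)^1·(-1)^0 = -1.
v=13: a=13^0·(≡8), b=13^-2·(≡1) mod 13; (8|13)=-1, (1|13)=+1; (−1)^{0·-2·6}·(-1)^-2·(+1)^0 = +1.
v=23: a=23^0·(≡9), b=23^1·(≡3) mod 23; (9|23)=+1, (3|23)=+1; (−1)^{0·1·11}·(+1)^1·(+1)^0 = +1.
v=11: a=11^0·(≡6), b=11^1·(≡3) mod 11; (6|11)=-1, (3|11)=+1; (−1)^{0·1·5}·(-1)^1·(+1)^0 = -1.
v=3: a=3^2·(≡2), b=3^-2·(≡2) mod 3; (2|3)=-1, (2|3)=-1; (−1)^{2·-2·1}·(-1)^-2·(-1)^2 = +1.
v=2: v_2(a)=1, v_2(b)=6; units ≡ 1, 3 (mod 8); ε·ε+αω+βω = 0·1+1·1+6·0 ≡ 1  ⇒  (a,b)_2 = -1.
v=∞: 2 > 0 and 139403 > 0  ⇒  (a,b)_∞ = +1.
Ram(2, 139403) = {2, 11, 19, 29}; no ℚ_2-point on the conic.

[2, 11, 19, 29]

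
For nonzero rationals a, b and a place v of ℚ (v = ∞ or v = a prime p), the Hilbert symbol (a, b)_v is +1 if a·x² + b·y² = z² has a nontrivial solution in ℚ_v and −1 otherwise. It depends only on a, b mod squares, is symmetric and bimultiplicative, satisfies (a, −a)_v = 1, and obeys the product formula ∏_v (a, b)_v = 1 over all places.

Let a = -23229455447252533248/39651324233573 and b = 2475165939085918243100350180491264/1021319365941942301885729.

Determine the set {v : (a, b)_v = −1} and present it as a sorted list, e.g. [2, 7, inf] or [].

Mod squares: a ≡ -33649, b ≡ 154. Check v ∈ {∞, 2, 3, 7, 11, 13, 17, 19, 23, 29, 43, 47}.
v=47: a=47^-2·(≡37), b=47^-4·(≡5) mod 47; (37|47)=+1, (5|47)=-1; (−1)^{-2·-4·23}·(+1)^-4·(-1)^-2 = +1.
v=3: a=3^8·(≡2), b=3^16·(≡1) mod 3; (2|3)=-1, (1|3)=+1; (−1)^{8·16·1}·(-1)^16·(+1)^8 = +1.
v=23: a=23^-1·(≡16), b=23^0·(≡3) mod 23; (16|23)=+1, (3|23)=+1; (−1)^{-1·0·11}·(+1)^0·(+1)^-1 = +1.
v=∞: -33649 < 0 and 154 > 0  ⇒  (a,b)_∞ = +1.
v=2: v_2(a)=22, v_2(b)=49; units ≡ 7, 5 (mod 8); ε·ε+αω+βω = 1·0+22·1+49·0 ≡ 0  ⇒  (a,b)_2 = +1.
v=29: a=29^-2·(≡1), b=29^-2·(≡1) mod 29; (1|29)=+1, (1|29)=+1; (−1)^{-2·-2·14}·(+1)^-2·(+1)^-2 = +1.
v=7: a=7^3·(≡1), b=7^3·(≡2) mod 7; (1|7)=+1, (2|7)=+1; (−1)^{3·3·3}·(+1)^3·(+1)^3 = -1.
v=13: a=13^-2·(≡2), b=13^-4·(≡7) mod 13; (2|13)=-1, (7|13)=-1; (−1)^{-2·-4·6}·(-1)^-4·(-1)^-2 = +1.
v=43: a=43^2·(≡39), b=43^2·(≡14) mod 43; (39|43)=-1, (14|43)=+1; (−1)^{2·2·21}·(-1)^2·(+1)^2 = +1.
v=19: a=19^-1·(≡3), b=19^-2·(≡13) mod 19; (3|19)=-1, (13|19)=-1; (−1)^{-1·-2·9}·(-1)^-2·(-1)^-1 = -1.
v=11: a=11^3·(≡6), b=11^5·(≡3) mod 11; (6|11)=-1, (3|11)=+1; (−1)^{3·5·5}·(-1)^5·(+1)^3 = +1.
v=17: a=17^-2·(≡11), b=17^-6·(≡1) mod 17; (11|17)=-1, (1|17)=+1; (−1)^{-2·-6·8}·(-1)^-6·(+1)^-2 = +1.
Ram(-33649, 154) = {7, 19}; no ℚ_7-point on the conic.

[7, 19]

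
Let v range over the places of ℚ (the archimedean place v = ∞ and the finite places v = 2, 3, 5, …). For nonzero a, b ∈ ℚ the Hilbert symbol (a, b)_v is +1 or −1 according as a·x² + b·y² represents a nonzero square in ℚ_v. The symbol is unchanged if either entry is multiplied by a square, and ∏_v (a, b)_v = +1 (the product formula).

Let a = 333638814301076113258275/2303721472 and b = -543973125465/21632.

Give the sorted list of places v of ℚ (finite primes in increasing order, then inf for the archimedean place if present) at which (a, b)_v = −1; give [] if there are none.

[2, 3, 5, 7, 13, 17]

Mod squares: a ≡ 143, b ≡ -3570. Check v ∈ {∞, 2, 3, 5, 7, 11, 13, 17, 23}.
v=∞: 143 > 0 and -3570 < 0  ⇒  (a,b)_∞ = +1.
v=7: a=7^2·(≡3), b=7^1·(≡2) mod 7; (3|7)=-1, (2|7)=+1; (−1)^{2·1·3}·(-1)^1·(+1)^2 = -1.
v=3: a=3^14·(≡2), b=3^3·(≡1) mod 3; (2|3)=-1, (1|3)=+1; (−1)^{14·3·1}·(-1)^3·(+1)^14 = -1.
v=17: a=17^2·(≡14), b=17^1·(≡7) mod 17; (14|17)=-1, (7|17)=-1; (−1)^{2·1·8}·(-1)^1·(-1)^2 = -1.
v=5: a=5^2·(≡3), b=5^1·(≡1) mod 5; (3|5)=-1, (1|5)=+1; (−1)^{2·1·2}·(-1)^1·(+1)^2 = -1.
v=11: a=11^3·(≡6), b=11^2·(≡1) mod 11; (6|11)=-1, (1|11)=+1; (−1)^{3·2·5}·(-1)^2·(+1)^3 = +1.
v=13: a=13^-3·(≡6), b=13^-2·(≡8) mod 13; (6|13)=-1, (8|13)=-1; (−1)^{-3·-2·6}·(-1)^-2·(-1)^-3 = -1.
v=23: a=23^6·(≡10), b=23^4·(≡6) mod 23; (10|23)=-1, (6|23)=+1; (−1)^{6·4·11}·(-1)^4·(+1)^6 = +1.
v=2: v_2(a)=-20, v_2(b)=-7; units ≡ 7, 7 (mod 8); ε·ε+αω+βω = 1·1+-20·0+-7·0 ≡ 1  ⇒  (a,b)_2 = -1.
(143, -3570 / ℚ) ramifies at {2, 3, 5, 7, 13, 17}: a division algebra.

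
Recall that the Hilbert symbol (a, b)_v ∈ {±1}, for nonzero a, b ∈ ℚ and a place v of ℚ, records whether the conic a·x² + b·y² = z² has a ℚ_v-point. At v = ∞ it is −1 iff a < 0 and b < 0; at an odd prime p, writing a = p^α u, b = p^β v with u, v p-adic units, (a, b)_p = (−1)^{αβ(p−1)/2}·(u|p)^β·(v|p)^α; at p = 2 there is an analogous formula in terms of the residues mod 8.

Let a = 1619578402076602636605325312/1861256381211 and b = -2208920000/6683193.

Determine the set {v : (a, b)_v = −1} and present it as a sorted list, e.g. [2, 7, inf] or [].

(a, b) ≡ (149017, -391) mod (ℚ^×)²; places V = {2, 3, 5, 7, 11, 17, 19, 23, 31, 41, ∞}.
(a,b)_23: α=3, u≡4; β=1, v≡3 (mod 23); (4|23)=+1, (3|23)=+1; sign (−1)^1·+1^1·+1^3 = -1.
(a,b)_41: α=2, u≡16; β=0, v≡19 (mod 41); (16|41)=+1, (19|41)=-1; sign (−1)^0·+1^0·-1^2 = +1.
(a,b)_7: α=12, u≡4; β=4, v≡4 (mod 7); (4|7)=+1, (4|7)=+1; sign (−1)^0·+1^4·+1^12 = +1.
(a,b)_31: α=1, u≡19; β=0, v≡30 (mod 31); (19|31)=+1, (30|31)=-1; sign (−1)^0·+1^0·-1^1 = -1.
(a,b)_2: α=24, β=6; u≡1, v≡1 (mod 8); ε(u)ε(v)=0·0, αω(v)=24·0, βω(u)=6·0; sum ≡ 0  ⇒  +1.
(a,b)_3: α=-2, u≡1; β=-2, v≡2 (mod 3); (1|3)=+1, (2|3)=-1; sign (−1)^0·+1^-2·-1^-2 = +1.
(a,b)_5: α=0, u≡2; β=4, v≡1 (mod 5); (2|5)=-1, (1|5)=+1; sign (−1)^0·-1^4·+1^0 = +1.
(a,b)_∞: sgn(149017)=+, sgn(-391)=−, so +1.
(a,b)_19: α=-5, u≡10; β=-2, v≡18 (mod 19); (10|19)=-1, (18|19)=-1; sign (−1)^0·-1^-2·-1^-5 = -1.
(a,b)_17: α=-4, u≡6; β=-1, v≡6 (mod 17); (6|17)=-1, (6|17)=-1; sign (−1)^0·-1^-1·-1^-4 = -1.
(a,b)_11: α=1, u≡8; β=-2, v≡5 (mod 11); (8|11)=-1, (5|11)=+1; sign (−1)^0·-1^-2·+1^1 = +1.
(149017, -391 / ℚ) ramifies at {17, 19, 23, 31}: a division algebra.

[17, 19, 23, 31]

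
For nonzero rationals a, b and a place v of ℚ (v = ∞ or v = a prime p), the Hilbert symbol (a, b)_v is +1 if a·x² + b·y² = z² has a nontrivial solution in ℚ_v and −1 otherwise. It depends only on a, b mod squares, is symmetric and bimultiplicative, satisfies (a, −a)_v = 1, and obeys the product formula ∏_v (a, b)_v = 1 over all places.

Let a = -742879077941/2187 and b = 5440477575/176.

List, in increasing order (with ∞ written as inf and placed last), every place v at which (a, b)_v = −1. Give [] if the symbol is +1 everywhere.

[11, 19, 29, 41]

(a, b) ≡ (-745503, 39237) mod (ℚ^×)²; places V = {2, 3, 5, 7, 11, 13, 19, 29, 41, ∞}.
(a,b)_2: α=0, β=-4; u≡1, v≡5 (mod 8); ε(u)ε(v)=0·0, αω(v)=0·1, βω(u)=-4·0; sum ≡ 0  ⇒  +1.
(a,b)_3: α=-7, u≡1; β=1, v≡2 (mod 3); (1|3)=+1, (2|3)=-1; sign (−1)^1·+1^1·-1^-7 = +1.
(a,b)_7: α=2, u≡1; β=0, v≡1 (mod 7); (1|7)=+1, (1|7)=+1; sign (−1)^0·+1^0·+1^2 = +1.
(a,b)_5: α=0, u≡2; β=2, v≡3 (mod 5); (2|5)=-1, (3|5)=-1; sign (−1)^0·-1^2·-1^0 = +1.
(a,b)_41: α=1, u≡4; β=1, v≡7 (mod 41); (4|41)=+1, (7|41)=-1; sign (−1)^0·+1^1·-1^1 = -1.
(a,b)_13: α=2, u≡8; β=2, v≡4 (mod 13); (8|13)=-1, (4|13)=+1; sign (−1)^0·-1^2·+1^2 = +1.
(a,b)_∞: sgn(-745503)=−, sgn(39237)=+, so +1.
(a,b)_11: α=1, u≡5; β=-1, v≡1 (mod 11); (5|11)=+1, (1|11)=+1; sign (−1)^1·+1^-1·+1^1 = -1.
(a,b)_29: α=1, u≡28; β=1, v≡11 (mod 29); (28|29)=+1, (11|29)=-1; sign (−1)^0·+1^1·-1^1 = -1.
(a,b)_19: α=3, u≡1; β=2, v≡12 (mod 19); (1|19)=+1, (12|19)=-1; sign (−1)^0·+1^2·-1^3 = -1.
Ram(-745503, 39237) = {11, 19, 29, 41}; no ℚ_11-point on the conic.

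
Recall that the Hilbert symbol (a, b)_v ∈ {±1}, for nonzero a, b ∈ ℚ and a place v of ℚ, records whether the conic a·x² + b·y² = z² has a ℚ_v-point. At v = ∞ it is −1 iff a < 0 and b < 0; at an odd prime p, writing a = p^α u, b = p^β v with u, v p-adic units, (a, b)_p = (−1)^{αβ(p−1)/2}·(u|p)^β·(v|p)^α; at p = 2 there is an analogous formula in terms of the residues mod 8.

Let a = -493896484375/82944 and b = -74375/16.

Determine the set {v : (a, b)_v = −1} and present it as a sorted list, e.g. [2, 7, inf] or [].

[17, inf]

Mod squares: a ≡ -7, b ≡ -119. Check v ∈ {∞, 2, 3, 5, 7, 17}.
v=2: v_2(a)=-10, v_2(b)=-4; units ≡ 1, 1 (mod 8); ε·ε+αω+βω = 0·0+-10·0+-4·0 ≡ 0  ⇒  (a,b)_2 = +1.
v=17: a=17^2·(≡6), b=17^1·(≡6) mod 17; (6|17)=-1, (6|17)=-1; (−1)^{2·1·8}·(-1)^1·(-1)^2 = -1.
v=7: a=7^1·(≡5), b=7^1·(≡4) mod 7; (5|7)=-1, (4|7)=+1; (−1)^{1·1·3}·(-1)^1·(+1)^1 = +1.
v=5: a=5^12·(≡3), b=5^4·(≡1) mod 5; (3|5)=-1, (1|5)=+1; (−1)^{12·4·2}·(-1)^4·(+1)^12 = +1.
v=3: a=3^-4·(≡2), b=3^0·(≡1) mod 3; (2|3)=-1, (1|3)=+1; (−1)^{-4·0·1}·(-1)^0·(+1)^-4 = +1.
v=∞: -7 < 0 and -119 < 0  ⇒  (a,b)_∞ = -1.
Ram(-7, -119) = {17, ∞}; no ℚ_17-point on the conic.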